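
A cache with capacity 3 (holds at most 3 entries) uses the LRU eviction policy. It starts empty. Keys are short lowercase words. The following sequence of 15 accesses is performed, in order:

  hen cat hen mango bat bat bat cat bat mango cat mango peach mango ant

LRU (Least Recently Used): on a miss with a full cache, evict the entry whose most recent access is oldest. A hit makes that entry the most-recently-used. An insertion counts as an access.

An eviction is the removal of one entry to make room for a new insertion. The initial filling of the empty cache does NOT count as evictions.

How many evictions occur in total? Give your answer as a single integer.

LRU simulation (capacity=3):
  1. access hen: MISS. Cache (LRU->MRU): [hen]
  2. access cat: MISS. Cache (LRU->MRU): [hen cat]
  3. access hen: HIT. Cache (LRU->MRU): [cat hen]
  4. access mango: MISS. Cache (LRU->MRU): [cat hen mango]
  5. access bat: MISS, evict cat. Cache (LRU->MRU): [hen mango bat]
  6. access bat: HIT. Cache (LRU->MRU): [hen mango bat]
  7. access bat: HIT. Cache (LRU->MRU): [hen mango bat]
  8. access cat: MISS, evict hen. Cache (LRU->MRU): [mango bat cat]
  9. access bat: HIT. Cache (LRU->MRU): [mango cat bat]
  10. access mango: HIT. Cache (LRU->MRU): [cat bat mango]
  11. access cat: HIT. Cache (LRU->MRU): [bat mango cat]
  12. access mango: HIT. Cache (LRU->MRU): [bat cat mango]
  13. access peach: MISS, evict bat. Cache (LRU->MRU): [cat mango peach]
  14. access mango: HIT. Cache (LRU->MRU): [cat peach mango]
  15. access ant: MISS, evict cat. Cache (LRU->MRU): [peach mango ant]
Total: 8 hits, 7 misses, 4 evictions

Answer: 4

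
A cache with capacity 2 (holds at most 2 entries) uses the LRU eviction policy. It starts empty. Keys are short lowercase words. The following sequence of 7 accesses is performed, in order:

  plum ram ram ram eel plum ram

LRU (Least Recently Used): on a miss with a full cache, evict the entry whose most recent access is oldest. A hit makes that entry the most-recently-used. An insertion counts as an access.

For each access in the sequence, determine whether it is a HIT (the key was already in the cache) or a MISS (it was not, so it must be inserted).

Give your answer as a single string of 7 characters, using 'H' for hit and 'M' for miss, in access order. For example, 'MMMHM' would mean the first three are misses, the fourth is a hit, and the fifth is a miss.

LRU simulation (capacity=2):
  1. access plum: MISS. Cache (LRU->MRU): [plum]
  2. access ram: MISS. Cache (LRU->MRU): [plum ram]
  3. access ram: HIT. Cache (LRU->MRU): [plum ram]
  4. access ram: HIT. Cache (LRU->MRU): [plum ram]
  5. access eel: MISS, evict plum. Cache (LRU->MRU): [ram eel]
  6. access plum: MISS, evict ram. Cache (LRU->MRU): [eel plum]
  7. access ram: MISS, evict eel. Cache (LRU->MRU): [plum ram]
Total: 2 hits, 5 misses, 3 evictions

Answer: MMHHMMM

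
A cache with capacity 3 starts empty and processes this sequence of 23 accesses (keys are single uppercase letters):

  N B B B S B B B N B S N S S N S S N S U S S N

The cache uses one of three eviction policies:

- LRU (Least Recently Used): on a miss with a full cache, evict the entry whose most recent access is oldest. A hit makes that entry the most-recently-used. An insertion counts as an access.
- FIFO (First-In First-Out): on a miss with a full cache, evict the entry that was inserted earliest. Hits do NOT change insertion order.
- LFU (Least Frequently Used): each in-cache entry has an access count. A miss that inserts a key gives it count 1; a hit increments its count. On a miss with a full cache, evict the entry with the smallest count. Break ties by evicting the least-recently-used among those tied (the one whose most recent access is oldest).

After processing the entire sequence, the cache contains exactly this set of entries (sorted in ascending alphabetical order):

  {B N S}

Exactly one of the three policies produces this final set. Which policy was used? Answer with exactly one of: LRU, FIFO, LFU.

Simulating under each policy and comparing final sets:
  LRU: final set = {N S U} -> differs
  FIFO: final set = {N S U} -> differs
  LFU: final set = {B N S} -> MATCHES target
Only LFU produces the target set.

Answer: LFU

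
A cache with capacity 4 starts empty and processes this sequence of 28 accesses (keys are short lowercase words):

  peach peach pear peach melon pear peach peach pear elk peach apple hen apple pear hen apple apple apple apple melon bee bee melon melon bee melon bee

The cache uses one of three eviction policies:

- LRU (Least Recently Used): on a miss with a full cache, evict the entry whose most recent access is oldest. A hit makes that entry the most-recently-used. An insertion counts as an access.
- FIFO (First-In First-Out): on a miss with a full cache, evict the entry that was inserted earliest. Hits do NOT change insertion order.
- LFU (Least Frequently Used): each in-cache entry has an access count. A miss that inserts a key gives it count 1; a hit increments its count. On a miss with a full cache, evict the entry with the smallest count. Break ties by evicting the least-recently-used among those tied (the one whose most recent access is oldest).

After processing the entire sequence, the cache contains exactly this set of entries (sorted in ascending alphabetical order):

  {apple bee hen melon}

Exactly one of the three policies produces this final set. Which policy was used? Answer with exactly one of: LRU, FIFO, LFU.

Simulating under each policy and comparing final sets:
  LRU: final set = {apple bee hen melon} -> MATCHES target
  FIFO: final set = {bee hen melon pear} -> differs
  LFU: final set = {apple bee peach pear} -> differs
Only LRU produces the target set.

Answer: LRU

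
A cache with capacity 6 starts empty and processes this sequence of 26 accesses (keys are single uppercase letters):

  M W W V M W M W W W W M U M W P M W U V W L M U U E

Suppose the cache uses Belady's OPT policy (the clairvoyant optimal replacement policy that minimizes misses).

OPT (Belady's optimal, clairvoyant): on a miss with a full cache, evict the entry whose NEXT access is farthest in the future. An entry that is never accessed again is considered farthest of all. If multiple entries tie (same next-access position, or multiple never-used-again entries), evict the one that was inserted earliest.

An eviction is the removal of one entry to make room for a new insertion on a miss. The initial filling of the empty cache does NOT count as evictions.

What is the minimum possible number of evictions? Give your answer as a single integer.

OPT (Belady) simulation (capacity=6):
  1. access M: MISS. Cache: [M]
  2. access W: MISS. Cache: [M W]
  3. access W: HIT. Next use of W: step 6. Cache: [M W]
  4. access V: MISS. Cache: [M W V]
  5. access M: HIT. Next use of M: step 7. Cache: [M W V]
  6. access W: HIT. Next use of W: step 8. Cache: [M W V]
  7. access M: HIT. Next use of M: step 12. Cache: [M W V]
  8. access W: HIT. Next use of W: step 9. Cache: [M W V]
  9. access W: HIT. Next use of W: step 10. Cache: [M W V]
  10. access W: HIT. Next use of W: step 11. Cache: [M W V]
  11. access W: HIT. Next use of W: step 15. Cache: [M W V]
  12. access M: HIT. Next use of M: step 14. Cache: [M W V]
  13. access U: MISS. Cache: [M W V U]
  14. access M: HIT. Next use of M: step 17. Cache: [M W V U]
  15. access W: HIT. Next use of W: step 18. Cache: [M W V U]
  16. access P: MISS. Cache: [M W V U P]
  17. access M: HIT. Next use of M: step 23. Cache: [M W V U P]
  18. access W: HIT. Next use of W: step 21. Cache: [M W V U P]
  19. access U: HIT. Next use of U: step 24. Cache: [M W V U P]
  20. access V: HIT. Next use of V: never. Cache: [M W V U P]
  21. access W: HIT. Next use of W: never. Cache: [M W V U P]
  22. access L: MISS. Cache: [M W V U P L]
  23. access M: HIT. Next use of M: never. Cache: [M W V U P L]
  24. access U: HIT. Next use of U: step 25. Cache: [M W V U P L]
  25. access U: HIT. Next use of U: never. Cache: [M W V U P L]
  26. access E: MISS, evict M (next use: never). Cache: [W V U P L E]
Total: 19 hits, 7 misses, 1 evictions

Answer: 1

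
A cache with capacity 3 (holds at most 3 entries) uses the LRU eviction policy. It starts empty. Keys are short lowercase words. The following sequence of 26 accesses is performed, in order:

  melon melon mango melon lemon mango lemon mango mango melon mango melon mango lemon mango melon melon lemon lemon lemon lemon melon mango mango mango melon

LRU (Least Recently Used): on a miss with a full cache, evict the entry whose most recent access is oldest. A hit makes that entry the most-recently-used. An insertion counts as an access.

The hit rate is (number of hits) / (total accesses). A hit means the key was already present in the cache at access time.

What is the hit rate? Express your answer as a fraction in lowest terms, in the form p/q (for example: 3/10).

LRU simulation (capacity=3):
  1. access melon: MISS. Cache (LRU->MRU): [melon]
  2. access melon: HIT. Cache (LRU->MRU): [melon]
  3. access mango: MISS. Cache (LRU->MRU): [melon mango]
  4. access melon: HIT. Cache (LRU->MRU): [mango melon]
  5. access lemon: MISS. Cache (LRU->MRU): [mango melon lemon]
  6. access mango: HIT. Cache (LRU->MRU): [melon lemon mango]
  7. access lemon: HIT. Cache (LRU->MRU): [melon mango lemon]
  8. access mango: HIT. Cache (LRU->MRU): [melon lemon mango]
  9. access mango: HIT. Cache (LRU->MRU): [melon lemon mango]
  10. access melon: HIT. Cache (LRU->MRU): [lemon mango melon]
  11. access mango: HIT. Cache (LRU->MRU): [lemon melon mango]
  12. access melon: HIT. Cache (LRU->MRU): [lemon mango melon]
  13. access mango: HIT. Cache (LRU->MRU): [lemon melon mango]
  14. access lemon: HIT. Cache (LRU->MRU): [melon mango lemon]
  15. access mango: HIT. Cache (LRU->MRU): [melon lemon mango]
  16. access melon: HIT. Cache (LRU->MRU): [lemon mango melon]
  17. access melon: HIT. Cache (LRU->MRU): [lemon mango melon]
  18. access lemon: HIT. Cache (LRU->MRU): [mango melon lemon]
  19. access lemon: HIT. Cache (LRU->MRU): [mango melon lemon]
  20. access lemon: HIT. Cache (LRU->MRU): [mango melon lemon]
  21. access lemon: HIT. Cache (LRU->MRU): [mango melon lemon]
  22. access melon: HIT. Cache (LRU->MRU): [mango lemon melon]
  23. access mango: HIT. Cache (LRU->MRU): [lemon melon mango]
  24. access mango: HIT. Cache (LRU->MRU): [lemon melon mango]
  25. access mango: HIT. Cache (LRU->MRU): [lemon melon mango]
  26. access melon: HIT. Cache (LRU->MRU): [lemon mango melon]
Total: 23 hits, 3 misses, 0 evictions

Hit rate = 23/26

Answer: 23/26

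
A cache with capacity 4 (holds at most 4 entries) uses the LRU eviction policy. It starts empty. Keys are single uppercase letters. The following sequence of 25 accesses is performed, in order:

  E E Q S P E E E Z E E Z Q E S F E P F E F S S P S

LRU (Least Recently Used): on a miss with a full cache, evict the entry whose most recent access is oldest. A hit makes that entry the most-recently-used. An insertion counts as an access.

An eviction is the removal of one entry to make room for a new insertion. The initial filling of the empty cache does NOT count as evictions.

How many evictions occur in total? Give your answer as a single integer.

LRU simulation (capacity=4):
  1. access E: MISS. Cache (LRU->MRU): [E]
  2. access E: HIT. Cache (LRU->MRU): [E]
  3. access Q: MISS. Cache (LRU->MRU): [E Q]
  4. access S: MISS. Cache (LRU->MRU): [E Q S]
  5. access P: MISS. Cache (LRU->MRU): [E Q S P]
  6. access E: HIT. Cache (LRU->MRU): [Q S P E]
  7. access E: HIT. Cache (LRU->MRU): [Q S P E]
  8. access E: HIT. Cache (LRU->MRU): [Q S P E]
  9. access Z: MISS, evict Q. Cache (LRU->MRU): [S P E Z]
  10. access E: HIT. Cache (LRU->MRU): [S P Z E]
  11. access E: HIT. Cache (LRU->MRU): [S P Z E]
  12. access Z: HIT. Cache (LRU->MRU): [S P E Z]
  13. access Q: MISS, evict S. Cache (LRU->MRU): [P E Z Q]
  14. access E: HIT. Cache (LRU->MRU): [P Z Q E]
  15. access S: MISS, evict P. Cache (LRU->MRU): [Z Q E S]
  16. access F: MISS, evict Z. Cache (LRU->MRU): [Q E S F]
  17. access E: HIT. Cache (LRU->MRU): [Q S F E]
  18. access P: MISS, evict Q. Cache (LRU->MRU): [S F E P]
  19. access F: HIT. Cache (LRU->MRU): [S E P F]
  20. access E: HIT. Cache (LRU->MRU): [S P F E]
  21. access F: HIT. Cache (LRU->MRU): [S P E F]
  22. access S: HIT. Cache (LRU->MRU): [P E F S]
  23. access S: HIT. Cache (LRU->MRU): [P E F S]
  24. access P: HIT. Cache (LRU->MRU): [E F S P]
  25. access S: HIT. Cache (LRU->MRU): [E F P S]
Total: 16 hits, 9 misses, 5 evictions

Answer: 5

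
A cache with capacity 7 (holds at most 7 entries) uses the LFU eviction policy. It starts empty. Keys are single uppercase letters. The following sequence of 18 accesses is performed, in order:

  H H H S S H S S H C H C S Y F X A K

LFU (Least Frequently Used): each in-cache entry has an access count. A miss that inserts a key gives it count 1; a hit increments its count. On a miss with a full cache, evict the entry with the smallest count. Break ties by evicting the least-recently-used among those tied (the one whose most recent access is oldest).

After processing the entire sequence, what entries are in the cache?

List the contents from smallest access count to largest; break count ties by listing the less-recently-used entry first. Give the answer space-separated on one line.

Answer: F X A K C S H

Derivation:
LFU simulation (capacity=7):
  1. access H: MISS. Cache: [H(c=1)]
  2. access H: HIT, count now 2. Cache: [H(c=2)]
  3. access H: HIT, count now 3. Cache: [H(c=3)]
  4. access S: MISS. Cache: [S(c=1) H(c=3)]
  5. access S: HIT, count now 2. Cache: [S(c=2) H(c=3)]
  6. access H: HIT, count now 4. Cache: [S(c=2) H(c=4)]
  7. access S: HIT, count now 3. Cache: [S(c=3) H(c=4)]
  8. access S: HIT, count now 4. Cache: [H(c=4) S(c=4)]
  9. access H: HIT, count now 5. Cache: [S(c=4) H(c=5)]
  10. access C: MISS. Cache: [C(c=1) S(c=4) H(c=5)]
  11. access H: HIT, count now 6. Cache: [C(c=1) S(c=4) H(c=6)]
  12. access C: HIT, count now 2. Cache: [C(c=2) S(c=4) H(c=6)]
  13. access S: HIT, count now 5. Cache: [C(c=2) S(c=5) H(c=6)]
  14. access Y: MISS. Cache: [Y(c=1) C(c=2) S(c=5) H(c=6)]
  15. access F: MISS. Cache: [Y(c=1) F(c=1) C(c=2) S(c=5) H(c=6)]
  16. access X: MISS. Cache: [Y(c=1) F(c=1) X(c=1) C(c=2) S(c=5) H(c=6)]
  17. access A: MISS. Cache: [Y(c=1) F(c=1) X(c=1) A(c=1) C(c=2) S(c=5) H(c=6)]
  18. access K: MISS, evict Y(c=1). Cache: [F(c=1) X(c=1) A(c=1) K(c=1) C(c=2) S(c=5) H(c=6)]
Total: 10 hits, 8 misses, 1 evictions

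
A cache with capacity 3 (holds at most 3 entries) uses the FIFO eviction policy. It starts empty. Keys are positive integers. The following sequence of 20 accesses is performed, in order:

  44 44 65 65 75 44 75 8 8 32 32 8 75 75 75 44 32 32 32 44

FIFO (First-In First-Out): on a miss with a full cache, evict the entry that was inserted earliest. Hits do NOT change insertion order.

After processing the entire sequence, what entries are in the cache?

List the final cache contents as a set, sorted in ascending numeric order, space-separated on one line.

Answer: 8 32 44

Derivation:
FIFO simulation (capacity=3):
  1. access 44: MISS. Cache (old->new): [44]
  2. access 44: HIT. Cache (old->new): [44]
  3. access 65: MISS. Cache (old->new): [44 65]
  4. access 65: HIT. Cache (old->new): [44 65]
  5. access 75: MISS. Cache (old->new): [44 65 75]
  6. access 44: HIT. Cache (old->new): [44 65 75]
  7. access 75: HIT. Cache (old->new): [44 65 75]
  8. access 8: MISS, evict 44. Cache (old->new): [65 75 8]
  9. access 8: HIT. Cache (old->new): [65 75 8]
  10. access 32: MISS, evict 65. Cache (old->new): [75 8 32]
  11. access 32: HIT. Cache (old->new): [75 8 32]
  12. access 8: HIT. Cache (old->new): [75 8 32]
  13. access 75: HIT. Cache (old->new): [75 8 32]
  14. access 75: HIT. Cache (old->new): [75 8 32]
  15. access 75: HIT. Cache (old->new): [75 8 32]
  16. access 44: MISS, evict 75. Cache (old->new): [8 32 44]
  17. access 32: HIT. Cache (old->new): [8 32 44]
  18. access 32: HIT. Cache (old->new): [8 32 44]
  19. access 32: HIT. Cache (old->new): [8 32 44]
  20. access 44: HIT. Cache (old->new): [8 32 44]
Total: 14 hits, 6 misses, 3 evictions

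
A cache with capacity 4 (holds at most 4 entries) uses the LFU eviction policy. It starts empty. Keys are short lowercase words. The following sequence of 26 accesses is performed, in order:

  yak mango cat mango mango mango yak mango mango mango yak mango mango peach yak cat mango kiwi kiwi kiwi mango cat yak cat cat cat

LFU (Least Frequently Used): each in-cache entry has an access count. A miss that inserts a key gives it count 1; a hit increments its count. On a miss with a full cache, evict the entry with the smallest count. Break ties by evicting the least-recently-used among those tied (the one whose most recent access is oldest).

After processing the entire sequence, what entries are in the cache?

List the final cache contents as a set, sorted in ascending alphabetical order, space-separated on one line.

LFU simulation (capacity=4):
  1. access yak: MISS. Cache: [yak(c=1)]
  2. access mango: MISS. Cache: [yak(c=1) mango(c=1)]
  3. access cat: MISS. Cache: [yak(c=1) mango(c=1) cat(c=1)]
  4. access mango: HIT, count now 2. Cache: [yak(c=1) cat(c=1) mango(c=2)]
  5. access mango: HIT, count now 3. Cache: [yak(c=1) cat(c=1) mango(c=3)]
  6. access mango: HIT, count now 4. Cache: [yak(c=1) cat(c=1) mango(c=4)]
  7. access yak: HIT, count now 2. Cache: [cat(c=1) yak(c=2) mango(c=4)]
  8. access mango: HIT, count now 5. Cache: [cat(c=1) yak(c=2) mango(c=5)]
  9. access mango: HIT, count now 6. Cache: [cat(c=1) yak(c=2) mango(c=6)]
  10. access mango: HIT, count now 7. Cache: [cat(c=1) yak(c=2) mango(c=7)]
  11. access yak: HIT, count now 3. Cache: [cat(c=1) yak(c=3) mango(c=7)]
  12. access mango: HIT, count now 8. Cache: [cat(c=1) yak(c=3) mango(c=8)]
  13. access mango: HIT, count now 9. Cache: [cat(c=1) yak(c=3) mango(c=9)]
  14. access peach: MISS. Cache: [cat(c=1) peach(c=1) yak(c=3) mango(c=9)]
  15. access yak: HIT, count now 4. Cache: [cat(c=1) peach(c=1) yak(c=4) mango(c=9)]
  16. access cat: HIT, count now 2. Cache: [peach(c=1) cat(c=2) yak(c=4) mango(c=9)]
  17. access mango: HIT, count now 10. Cache: [peach(c=1) cat(c=2) yak(c=4) mango(c=10)]
  18. access kiwi: MISS, evict peach(c=1). Cache: [kiwi(c=1) cat(c=2) yak(c=4) mango(c=10)]
  19. access kiwi: HIT, count now 2. Cache: [cat(c=2) kiwi(c=2) yak(c=4) mango(c=10)]
  20. access kiwi: HIT, count now 3. Cache: [cat(c=2) kiwi(c=3) yak(c=4) mango(c=10)]
  21. access mango: HIT, count now 11. Cache: [cat(c=2) kiwi(c=3) yak(c=4) mango(c=11)]
  22. access cat: HIT, count now 3. Cache: [kiwi(c=3) cat(c=3) yak(c=4) mango(c=11)]
  23. access yak: HIT, count now 5. Cache: [kiwi(c=3) cat(c=3) yak(c=5) mango(c=11)]
  24. access cat: HIT, count now 4. Cache: [kiwi(c=3) cat(c=4) yak(c=5) mango(c=11)]
  25. access cat: HIT, count now 5. Cache: [kiwi(c=3) yak(c=5) cat(c=5) mango(c=11)]
  26. access cat: HIT, count now 6. Cache: [kiwi(c=3) yak(c=5) cat(c=6) mango(c=11)]
Total: 21 hits, 5 misses, 1 evictions

Answer: cat kiwi mango yak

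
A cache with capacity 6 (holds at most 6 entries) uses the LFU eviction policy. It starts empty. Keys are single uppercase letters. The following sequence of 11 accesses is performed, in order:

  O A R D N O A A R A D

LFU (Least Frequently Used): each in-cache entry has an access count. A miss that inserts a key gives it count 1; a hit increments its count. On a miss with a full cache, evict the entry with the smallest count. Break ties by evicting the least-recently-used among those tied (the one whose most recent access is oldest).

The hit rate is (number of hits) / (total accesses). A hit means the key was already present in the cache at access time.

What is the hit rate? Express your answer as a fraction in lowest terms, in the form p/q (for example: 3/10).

LFU simulation (capacity=6):
  1. access O: MISS. Cache: [O(c=1)]
  2. access A: MISS. Cache: [O(c=1) A(c=1)]
  3. access R: MISS. Cache: [O(c=1) A(c=1) R(c=1)]
  4. access D: MISS. Cache: [O(c=1) A(c=1) R(c=1) D(c=1)]
  5. access N: MISS. Cache: [O(c=1) A(c=1) R(c=1) D(c=1) N(c=1)]
  6. access O: HIT, count now 2. Cache: [A(c=1) R(c=1) D(c=1) N(c=1) O(c=2)]
  7. access A: HIT, count now 2. Cache: [R(c=1) D(c=1) N(c=1) O(c=2) A(c=2)]
  8. access A: HIT, count now 3. Cache: [R(c=1) D(c=1) N(c=1) O(c=2) A(c=3)]
  9. access R: HIT, count now 2. Cache: [D(c=1) N(c=1) O(c=2) R(c=2) A(c=3)]
  10. access A: HIT, count now 4. Cache: [D(c=1) N(c=1) O(c=2) R(c=2) A(c=4)]
  11. access D: HIT, count now 2. Cache: [N(c=1) O(c=2) R(c=2) D(c=2) A(c=4)]
Total: 6 hits, 5 misses, 0 evictions

Hit rate = 6/11

Answer: 6/11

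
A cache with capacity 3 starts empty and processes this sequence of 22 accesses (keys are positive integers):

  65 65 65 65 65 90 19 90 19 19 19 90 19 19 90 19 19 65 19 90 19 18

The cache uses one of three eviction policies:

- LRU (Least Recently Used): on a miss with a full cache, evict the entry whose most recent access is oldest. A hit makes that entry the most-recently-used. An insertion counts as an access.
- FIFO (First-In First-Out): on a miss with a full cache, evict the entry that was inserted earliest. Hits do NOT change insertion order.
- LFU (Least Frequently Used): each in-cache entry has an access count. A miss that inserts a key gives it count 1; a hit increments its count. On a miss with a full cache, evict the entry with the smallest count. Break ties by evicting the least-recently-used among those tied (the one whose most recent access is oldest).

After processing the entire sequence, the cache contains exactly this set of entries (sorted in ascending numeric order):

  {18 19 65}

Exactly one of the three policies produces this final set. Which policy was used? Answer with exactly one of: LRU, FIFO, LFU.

Simulating under each policy and comparing final sets:
  LRU: final set = {18 19 90} -> differs
  FIFO: final set = {18 19 90} -> differs
  LFU: final set = {18 19 65} -> MATCHES target
Only LFU produces the target set.

Answer: LFU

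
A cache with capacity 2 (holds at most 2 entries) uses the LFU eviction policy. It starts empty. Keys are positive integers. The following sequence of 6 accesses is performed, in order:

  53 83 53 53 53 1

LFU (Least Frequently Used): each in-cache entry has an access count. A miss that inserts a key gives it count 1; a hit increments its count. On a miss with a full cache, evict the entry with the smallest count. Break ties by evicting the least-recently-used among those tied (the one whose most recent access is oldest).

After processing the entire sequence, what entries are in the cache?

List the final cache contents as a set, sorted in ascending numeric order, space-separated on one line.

Answer: 1 53

Derivation:
LFU simulation (capacity=2):
  1. access 53: MISS. Cache: [53(c=1)]
  2. access 83: MISS. Cache: [53(c=1) 83(c=1)]
  3. access 53: HIT, count now 2. Cache: [83(c=1) 53(c=2)]
  4. access 53: HIT, count now 3. Cache: [83(c=1) 53(c=3)]
  5. access 53: HIT, count now 4. Cache: [83(c=1) 53(c=4)]
  6. access 1: MISS, evict 83(c=1). Cache: [1(c=1) 53(c=4)]
Total: 3 hits, 3 misses, 1 evictions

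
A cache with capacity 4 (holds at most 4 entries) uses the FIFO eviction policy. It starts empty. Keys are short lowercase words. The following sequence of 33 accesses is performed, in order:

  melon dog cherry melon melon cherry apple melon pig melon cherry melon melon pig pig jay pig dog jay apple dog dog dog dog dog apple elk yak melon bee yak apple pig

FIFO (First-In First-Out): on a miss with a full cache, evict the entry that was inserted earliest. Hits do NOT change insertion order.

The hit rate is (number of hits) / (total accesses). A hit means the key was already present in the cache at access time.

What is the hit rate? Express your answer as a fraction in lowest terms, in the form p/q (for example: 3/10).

FIFO simulation (capacity=4):
  1. access melon: MISS. Cache (old->new): [melon]
  2. access dog: MISS. Cache (old->new): [melon dog]
  3. access cherry: MISS. Cache (old->new): [melon dog cherry]
  4. access melon: HIT. Cache (old->new): [melon dog cherry]
  5. access melon: HIT. Cache (old->new): [melon dog cherry]
  6. access cherry: HIT. Cache (old->new): [melon dog cherry]
  7. access apple: MISS. Cache (old->new): [melon dog cherry apple]
  8. access melon: HIT. Cache (old->new): [melon dog cherry apple]
  9. access pig: MISS, evict melon. Cache (old->new): [dog cherry apple pig]
  10. access melon: MISS, evict dog. Cache (old->new): [cherry apple pig melon]
  11. access cherry: HIT. Cache (old->new): [cherry apple pig melon]
  12. access melon: HIT. Cache (old->new): [cherry apple pig melon]
  13. access melon: HIT. Cache (old->new): [cherry apple pig melon]
  14. access pig: HIT. Cache (old->new): [cherry apple pig melon]
  15. access pig: HIT. Cache (old->new): [cherry apple pig melon]
  16. access jay: MISS, evict cherry. Cache (old->new): [apple pig melon jay]
  17. access pig: HIT. Cache (old->new): [apple pig melon jay]
  18. access dog: MISS, evict apple. Cache (old->new): [pig melon jay dog]
  19. access jay: HIT. Cache (old->new): [pig melon jay dog]
  20. access apple: MISS, evict pig. Cache (old->new): [melon jay dog apple]
  21. access dog: HIT. Cache (old->new): [melon jay dog apple]
  22. access dog: HIT. Cache (old->new): [melon jay dog apple]
  23. access dog: HIT. Cache (old->new): [melon jay dog apple]
  24. access dog: HIT. Cache (old->new): [melon jay dog apple]
  25. access dog: HIT. Cache (old->new): [melon jay dog apple]
  26. access apple: HIT. Cache (old->new): [melon jay dog apple]
  27. access elk: MISS, evict melon. Cache (old->new): [jay dog apple elk]
  28. access yak: MISS, evict jay. Cache (old->new): [dog apple elk yak]
  29. access melon: MISS, evict dog. Cache (old->new): [apple elk yak melon]
  30. access bee: MISS, evict apple. Cache (old->new): [elk yak melon bee]
  31. access yak: HIT. Cache (old->new): [elk yak melon bee]
  32. access apple: MISS, evict elk. Cache (old->new): [yak melon bee apple]
  33. access pig: MISS, evict yak. Cache (old->new): [melon bee apple pig]
Total: 18 hits, 15 misses, 11 evictions

Hit rate = 18/33 = 6/11

Answer: 6/11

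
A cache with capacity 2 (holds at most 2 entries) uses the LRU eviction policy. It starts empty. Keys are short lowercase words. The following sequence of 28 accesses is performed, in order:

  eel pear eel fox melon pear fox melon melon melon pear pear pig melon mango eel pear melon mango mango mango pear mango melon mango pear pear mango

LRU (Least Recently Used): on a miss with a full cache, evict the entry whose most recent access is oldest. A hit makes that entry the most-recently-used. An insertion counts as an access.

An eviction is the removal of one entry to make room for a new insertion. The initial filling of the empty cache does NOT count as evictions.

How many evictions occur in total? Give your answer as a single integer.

Answer: 16

Derivation:
LRU simulation (capacity=2):
  1. access eel: MISS. Cache (LRU->MRU): [eel]
  2. access pear: MISS. Cache (LRU->MRU): [eel pear]
  3. access eel: HIT. Cache (LRU->MRU): [pear eel]
  4. access fox: MISS, evict pear. Cache (LRU->MRU): [eel fox]
  5. access melon: MISS, evict eel. Cache (LRU->MRU): [fox melon]
  6. access pear: MISS, evict fox. Cache (LRU->MRU): [melon pear]
  7. access fox: MISS, evict melon. Cache (LRU->MRU): [pear fox]
  8. access melon: MISS, evict pear. Cache (LRU->MRU): [fox melon]
  9. access melon: HIT. Cache (LRU->MRU): [fox melon]
  10. access melon: HIT. Cache (LRU->MRU): [fox melon]
  11. access pear: MISS, evict fox. Cache (LRU->MRU): [melon pear]
  12. access pear: HIT. Cache (LRU->MRU): [melon pear]
  13. access pig: MISS, evict melon. Cache (LRU->MRU): [pear pig]
  14. access melon: MISS, evict pear. Cache (LRU->MRU): [pig melon]
  15. access mango: MISS, evict pig. Cache (LRU->MRU): [melon mango]
  16. access eel: MISS, evict melon. Cache (LRU->MRU): [mango eel]
  17. access pear: MISS, evict mango. Cache (LRU->MRU): [eel pear]
  18. access melon: MISS, evict eel. Cache (LRU->MRU): [pear melon]
  19. access mango: MISS, evict pear. Cache (LRU->MRU): [melon mango]
  20. access mango: HIT. Cache (LRU->MRU): [melon mango]
  21. access mango: HIT. Cache (LRU->MRU): [melon mango]
  22. access pear: MISS, evict melon. Cache (LRU->MRU): [mango pear]
  23. access mango: HIT. Cache (LRU->MRU): [pear mango]
  24. access melon: MISS, evict pear. Cache (LRU->MRU): [mango melon]
  25. access mango: HIT. Cache (LRU->MRU): [melon mango]
  26. access pear: MISS, evict melon. Cache (LRU->MRU): [mango pear]
  27. access pear: HIT. Cache (LRU->MRU): [mango pear]
  28. access mango: HIT. Cache (LRU->MRU): [pear mango]
Total: 10 hits, 18 misses, 16 evictions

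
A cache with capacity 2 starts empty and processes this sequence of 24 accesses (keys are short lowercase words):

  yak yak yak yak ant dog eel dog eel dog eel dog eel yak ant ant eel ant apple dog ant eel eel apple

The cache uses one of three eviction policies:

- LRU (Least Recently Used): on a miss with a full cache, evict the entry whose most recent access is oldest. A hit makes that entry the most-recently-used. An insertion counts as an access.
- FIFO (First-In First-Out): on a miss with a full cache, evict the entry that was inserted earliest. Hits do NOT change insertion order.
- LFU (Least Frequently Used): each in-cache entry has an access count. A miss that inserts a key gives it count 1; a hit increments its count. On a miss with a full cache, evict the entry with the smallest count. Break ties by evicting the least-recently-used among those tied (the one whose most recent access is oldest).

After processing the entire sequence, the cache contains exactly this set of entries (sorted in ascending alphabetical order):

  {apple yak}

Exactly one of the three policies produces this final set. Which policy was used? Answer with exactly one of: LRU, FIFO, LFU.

Answer: LFU

Derivation:
Simulating under each policy and comparing final sets:
  LRU: final set = {apple eel} -> differs
  FIFO: final set = {apple eel} -> differs
  LFU: final set = {apple yak} -> MATCHES target
Only LFU produces the target set.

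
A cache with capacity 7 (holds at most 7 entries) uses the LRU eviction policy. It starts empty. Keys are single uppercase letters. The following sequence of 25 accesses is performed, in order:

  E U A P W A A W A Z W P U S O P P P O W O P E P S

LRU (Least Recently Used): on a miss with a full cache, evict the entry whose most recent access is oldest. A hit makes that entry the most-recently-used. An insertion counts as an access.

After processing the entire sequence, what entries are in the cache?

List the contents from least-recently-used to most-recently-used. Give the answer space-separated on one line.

Answer: Z U W O E P S

Derivation:
LRU simulation (capacity=7):
  1. access E: MISS. Cache (LRU->MRU): [E]
  2. access U: MISS. Cache (LRU->MRU): [E U]
  3. access A: MISS. Cache (LRU->MRU): [E U A]
  4. access P: MISS. Cache (LRU->MRU): [E U A P]
  5. access W: MISS. Cache (LRU->MRU): [E U A P W]
  6. access A: HIT. Cache (LRU->MRU): [E U P W A]
  7. access A: HIT. Cache (LRU->MRU): [E U P W A]
  8. access W: HIT. Cache (LRU->MRU): [E U P A W]
  9. access A: HIT. Cache (LRU->MRU): [E U P W A]
  10. access Z: MISS. Cache (LRU->MRU): [E U P W A Z]
  11. access W: HIT. Cache (LRU->MRU): [E U P A Z W]
  12. access P: HIT. Cache (LRU->MRU): [E U A Z W P]
  13. access U: HIT. Cache (LRU->MRU): [E A Z W P U]
  14. access S: MISS. Cache (LRU->MRU): [E A Z W P U S]
  15. access O: MISS, evict E. Cache (LRU->MRU): [A Z W P U S O]
  16. access P: HIT. Cache (LRU->MRU): [A Z W U S O P]
  17. access P: HIT. Cache (LRU->MRU): [A Z W U S O P]
  18. access P: HIT. Cache (LRU->MRU): [A Z W U S O P]
  19. access O: HIT. Cache (LRU->MRU): [A Z W U S P O]
  20. access W: HIT. Cache (LRU->MRU): [A Z U S P O W]
  21. access O: HIT. Cache (LRU->MRU): [A Z U S P W O]
  22. access P: HIT. Cache (LRU->MRU): [A Z U S W O P]
  23. access E: MISS, evict A. Cache (LRU->MRU): [Z U S W O P E]
  24. access P: HIT. Cache (LRU->MRU): [Z U S W O E P]
  25. access S: HIT. Cache (LRU->MRU): [Z U W O E P S]
Total: 16 hits, 9 misses, 2 evictions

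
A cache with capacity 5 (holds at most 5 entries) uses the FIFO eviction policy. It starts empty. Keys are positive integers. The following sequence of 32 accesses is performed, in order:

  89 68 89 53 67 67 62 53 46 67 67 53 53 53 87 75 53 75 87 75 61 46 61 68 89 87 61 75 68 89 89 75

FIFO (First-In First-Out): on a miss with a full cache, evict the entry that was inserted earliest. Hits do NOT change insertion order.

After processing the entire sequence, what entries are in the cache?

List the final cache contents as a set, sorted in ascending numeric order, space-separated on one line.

Answer: 61 68 75 87 89

Derivation:
FIFO simulation (capacity=5):
  1. access 89: MISS. Cache (old->new): [89]
  2. access 68: MISS. Cache (old->new): [89 68]
  3. access 89: HIT. Cache (old->new): [89 68]
  4. access 53: MISS. Cache (old->new): [89 68 53]
  5. access 67: MISS. Cache (old->new): [89 68 53 67]
  6. access 67: HIT. Cache (old->new): [89 68 53 67]
  7. access 62: MISS. Cache (old->new): [89 68 53 67 62]
  8. access 53: HIT. Cache (old->new): [89 68 53 67 62]
  9. access 46: MISS, evict 89. Cache (old->new): [68 53 67 62 46]
  10. access 67: HIT. Cache (old->new): [68 53 67 62 46]
  11. access 67: HIT. Cache (old->new): [68 53 67 62 46]
  12. access 53: HIT. Cache (old->new): [68 53 67 62 46]
  13. access 53: HIT. Cache (old->new): [68 53 67 62 46]
  14. access 53: HIT. Cache (old->new): [68 53 67 62 46]
  15. access 87: MISS, evict 68. Cache (old->new): [53 67 62 46 87]
  16. access 75: MISS, evict 53. Cache (old->new): [67 62 46 87 75]
  17. access 53: MISS, evict 67. Cache (old->new): [62 46 87 75 53]
  18. access 75: HIT. Cache (old->new): [62 46 87 75 53]
  19. access 87: HIT. Cache (old->new): [62 46 87 75 53]
  20. access 75: HIT. Cache (old->new): [62 46 87 75 53]
  21. access 61: MISS, evict 62. Cache (old->new): [46 87 75 53 61]
  22. access 46: HIT. Cache (old->new): [46 87 75 53 61]
  23. access 61: HIT. Cache (old->new): [46 87 75 53 61]
  24. access 68: MISS, evict 46. Cache (old->new): [87 75 53 61 68]
  25. access 89: MISS, evict 87. Cache (old->new): [75 53 61 68 89]
  26. access 87: MISS, evict 75. Cache (old->new): [53 61 68 89 87]
  27. access 61: HIT. Cache (old->new): [53 61 68 89 87]
  28. access 75: MISS, evict 53. Cache (old->new): [61 68 89 87 75]
  29. access 68: HIT. Cache (old->new): [61 68 89 87 75]
  30. access 89: HIT. Cache (old->new): [61 68 89 87 75]
  31. access 89: HIT. Cache (old->new): [61 68 89 87 75]
  32. access 75: HIT. Cache (old->new): [61 68 89 87 75]
Total: 18 hits, 14 misses, 9 evictions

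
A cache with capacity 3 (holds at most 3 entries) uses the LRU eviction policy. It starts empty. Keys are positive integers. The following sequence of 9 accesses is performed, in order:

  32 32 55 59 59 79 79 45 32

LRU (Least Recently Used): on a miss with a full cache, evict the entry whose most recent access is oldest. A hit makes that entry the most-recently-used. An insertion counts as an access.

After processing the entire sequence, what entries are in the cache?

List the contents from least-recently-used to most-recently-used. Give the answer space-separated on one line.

Answer: 79 45 32

Derivation:
LRU simulation (capacity=3):
  1. access 32: MISS. Cache (LRU->MRU): [32]
  2. access 32: HIT. Cache (LRU->MRU): [32]
  3. access 55: MISS. Cache (LRU->MRU): [32 55]
  4. access 59: MISS. Cache (LRU->MRU): [32 55 59]
  5. access 59: HIT. Cache (LRU->MRU): [32 55 59]
  6. access 79: MISS, evict 32. Cache (LRU->MRU): [55 59 79]
  7. access 79: HIT. Cache (LRU->MRU): [55 59 79]
  8. access 45: MISS, evict 55. Cache (LRU->MRU): [59 79 45]
  9. access 32: MISS, evict 59. Cache (LRU->MRU): [79 45 32]
Total: 3 hits, 6 misses, 3 evictions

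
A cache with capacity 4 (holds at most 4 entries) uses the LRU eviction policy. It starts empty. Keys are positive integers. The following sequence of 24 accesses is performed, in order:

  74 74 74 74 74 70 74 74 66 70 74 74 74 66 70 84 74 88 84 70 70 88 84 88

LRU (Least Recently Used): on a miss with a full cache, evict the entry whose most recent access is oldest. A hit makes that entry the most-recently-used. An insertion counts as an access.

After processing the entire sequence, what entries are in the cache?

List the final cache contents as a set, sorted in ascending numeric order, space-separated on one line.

Answer: 70 74 84 88

Derivation:
LRU simulation (capacity=4):
  1. access 74: MISS. Cache (LRU->MRU): [74]
  2. access 74: HIT. Cache (LRU->MRU): [74]
  3. access 74: HIT. Cache (LRU->MRU): [74]
  4. access 74: HIT. Cache (LRU->MRU): [74]
  5. access 74: HIT. Cache (LRU->MRU): [74]
  6. access 70: MISS. Cache (LRU->MRU): [74 70]
  7. access 74: HIT. Cache (LRU->MRU): [70 74]
  8. access 74: HIT. Cache (LRU->MRU): [70 74]
  9. access 66: MISS. Cache (LRU->MRU): [70 74 66]
  10. access 70: HIT. Cache (LRU->MRU): [74 66 70]
  11. access 74: HIT. Cache (LRU->MRU): [66 70 74]
  12. access 74: HIT. Cache (LRU->MRU): [66 70 74]
  13. access 74: HIT. Cache (LRU->MRU): [66 70 74]
  14. access 66: HIT. Cache (LRU->MRU): [70 74 66]
  15. access 70: HIT. Cache (LRU->MRU): [74 66 70]
  16. access 84: MISS. Cache (LRU->MRU): [74 66 70 84]
  17. access 74: HIT. Cache (LRU->MRU): [66 70 84 74]
  18. access 88: MISS, evict 66. Cache (LRU->MRU): [70 84 74 88]
  19. access 84: HIT. Cache (LRU->MRU): [70 74 88 84]
  20. access 70: HIT. Cache (LRU->MRU): [74 88 84 70]
  21. access 70: HIT. Cache (LRU->MRU): [74 88 84 70]
  22. access 88: HIT. Cache (LRU->MRU): [74 84 70 88]
  23. access 84: HIT. Cache (LRU->MRU): [74 70 88 84]
  24. access 88: HIT. Cache (LRU->MRU): [74 70 84 88]
Total: 19 hits, 5 misses, 1 evictions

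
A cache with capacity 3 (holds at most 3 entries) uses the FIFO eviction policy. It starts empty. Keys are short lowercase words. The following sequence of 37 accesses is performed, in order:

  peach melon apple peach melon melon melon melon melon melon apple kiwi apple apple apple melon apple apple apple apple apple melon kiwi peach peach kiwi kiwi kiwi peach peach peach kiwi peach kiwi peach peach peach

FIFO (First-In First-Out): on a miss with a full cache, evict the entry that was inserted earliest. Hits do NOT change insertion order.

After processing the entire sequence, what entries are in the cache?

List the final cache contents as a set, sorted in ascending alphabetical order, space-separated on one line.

FIFO simulation (capacity=3):
  1. access peach: MISS. Cache (old->new): [peach]
  2. access melon: MISS. Cache (old->new): [peach melon]
  3. access apple: MISS. Cache (old->new): [peach melon apple]
  4. access peach: HIT. Cache (old->new): [peach melon apple]
  5. access melon: HIT. Cache (old->new): [peach melon apple]
  6. access melon: HIT. Cache (old->new): [peach melon apple]
  7. access melon: HIT. Cache (old->new): [peach melon apple]
  8. access melon: HIT. Cache (old->new): [peach melon apple]
  9. access melon: HIT. Cache (old->new): [peach melon apple]
  10. access melon: HIT. Cache (old->new): [peach melon apple]
  11. access apple: HIT. Cache (old->new): [peach melon apple]
  12. access kiwi: MISS, evict peach. Cache (old->new): [melon apple kiwi]
  13. access apple: HIT. Cache (old->new): [melon apple kiwi]
  14. access apple: HIT. Cache (old->new): [melon apple kiwi]
  15. access apple: HIT. Cache (old->new): [melon apple kiwi]
  16. access melon: HIT. Cache (old->new): [melon apple kiwi]
  17. access apple: HIT. Cache (old->new): [melon apple kiwi]
  18. access apple: HIT. Cache (old->new): [melon apple kiwi]
  19. access apple: HIT. Cache (old->new): [melon apple kiwi]
  20. access apple: HIT. Cache (old->new): [melon apple kiwi]
  21. access apple: HIT. Cache (old->new): [melon apple kiwi]
  22. access melon: HIT. Cache (old->new): [melon apple kiwi]
  23. access kiwi: HIT. Cache (old->new): [melon apple kiwi]
  24. access peach: MISS, evict melon. Cache (old->new): [apple kiwi peach]
  25. access peach: HIT. Cache (old->new): [apple kiwi peach]
  26. access kiwi: HIT. Cache (old->new): [apple kiwi peach]
  27. access kiwi: HIT. Cache (old->new): [apple kiwi peach]
  28. access kiwi: HIT. Cache (old->new): [apple kiwi peach]
  29. access peach: HIT. Cache (old->new): [apple kiwi peach]
  30. access peach: HIT. Cache (old->new): [apple kiwi peach]
  31. access peach: HIT. Cache (old->new): [apple kiwi peach]
  32. access kiwi: HIT. Cache (old->new): [apple kiwi peach]
  33. access peach: HIT. Cache (old->new): [apple kiwi peach]
  34. access kiwi: HIT. Cache (old->new): [apple kiwi peach]
  35. access peach: HIT. Cache (old->new): [apple kiwi peach]
  36. access peach: HIT. Cache (old->new): [apple kiwi peach]
  37. access peach: HIT. Cache (old->new): [apple kiwi peach]
Total: 32 hits, 5 misses, 2 evictions

Answer: apple kiwi peach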